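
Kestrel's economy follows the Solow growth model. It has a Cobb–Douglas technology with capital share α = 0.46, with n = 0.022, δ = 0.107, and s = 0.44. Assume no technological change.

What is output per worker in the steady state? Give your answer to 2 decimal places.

In steady state, investment equals break-even investment: s·k^α = (n + δ)·k.
Rearranging, k^(1−α) = s / (n + δ).
k^0.54 = 0.44 / (0.022 + 0.107) = 0.44 / 0.129 = 3.4109
k* = 3.4109^(1/0.54) ≈ 9.7005
y* = (k*)^α = 9.7005^0.46 ≈ 2.8440

y* = 2.84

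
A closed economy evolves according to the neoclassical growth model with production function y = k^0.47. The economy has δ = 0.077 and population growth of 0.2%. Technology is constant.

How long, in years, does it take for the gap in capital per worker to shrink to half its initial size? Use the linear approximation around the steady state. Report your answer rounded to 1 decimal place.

Near the steady state the convergence rate is λ = (1 − α)(n + δ).
λ = (1 − 0.47) × 0.079 = 0.53 × 0.079 = 0.04187
Half-life = ln 2 / λ = 0.6931 / 0.04187 ≈ 16.55 years

about 16.6 years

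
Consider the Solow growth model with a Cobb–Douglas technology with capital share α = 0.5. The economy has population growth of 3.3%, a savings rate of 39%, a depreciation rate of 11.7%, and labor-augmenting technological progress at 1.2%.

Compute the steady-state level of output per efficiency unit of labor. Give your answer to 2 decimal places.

At the steady state, Δk = 0, so s·k^α = (n + g + δ)·k.
Rearranging, k^(1−α) = s / (n + g + δ).
k^0.5 = 0.39 / (0.033 + 0.012 + 0.117) = 0.39 / 0.162 = 2.4074
k* = 2.4074^(1/0.5) ≈ 5.7956
y* = (k*)^α = 5.7956^0.5 ≈ 2.4074

y* ≈ 2.41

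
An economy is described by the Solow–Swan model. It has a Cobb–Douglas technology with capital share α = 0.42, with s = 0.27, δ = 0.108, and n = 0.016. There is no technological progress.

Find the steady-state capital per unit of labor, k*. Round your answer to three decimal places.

k* = 3.825

At the steady state, Δk = 0, so s·k^α = (n + δ)·k.
Rearranging, k^(1−α) = s / (n + δ).
k^0.58 = 0.27 / (0.016 + 0.108) = 0.27 / 0.124 = 2.1774
k* = 2.1774^(1/0.58) ≈ 3.8252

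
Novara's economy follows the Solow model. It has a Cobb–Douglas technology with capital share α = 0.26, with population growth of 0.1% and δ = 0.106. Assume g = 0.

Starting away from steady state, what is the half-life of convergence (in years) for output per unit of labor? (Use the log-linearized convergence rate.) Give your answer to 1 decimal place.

half-life ≈ 8.8 years

Near the steady state the convergence rate is λ = (1 − α)(n + δ).
λ = (1 − 0.26) × 0.107 = 0.74 × 0.107 = 0.07918
Half-life = ln 2 / λ = 0.6931 / 0.07918 ≈ 8.75 years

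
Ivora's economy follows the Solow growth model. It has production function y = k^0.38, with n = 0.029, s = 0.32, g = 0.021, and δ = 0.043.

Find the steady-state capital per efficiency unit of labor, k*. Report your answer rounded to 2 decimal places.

At the steady state, Δk = 0, so s·k^α = (n + g + δ)·k.
Rearranging, k^(1−α) = s / (n + g + δ).
k^0.62 = 0.32 / (0.029 + 0.021 + 0.043) = 0.32 / 0.093 = 3.4409
k* = 3.4409^(1/0.62) ≈ 7.3384

k* ≈ 7.34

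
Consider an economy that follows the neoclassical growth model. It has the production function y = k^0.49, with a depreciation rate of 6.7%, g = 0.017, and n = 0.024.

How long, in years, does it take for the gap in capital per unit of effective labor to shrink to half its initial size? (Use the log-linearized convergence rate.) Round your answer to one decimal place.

Near the steady state the convergence rate is λ = (1 − α)(n + g + δ).
λ = (1 − 0.49) × 0.108 = 0.51 × 0.108 = 0.05508
Half-life = ln 2 / λ = 0.6931 / 0.05508 ≈ 12.58 years

half-life ≈ 12.6 years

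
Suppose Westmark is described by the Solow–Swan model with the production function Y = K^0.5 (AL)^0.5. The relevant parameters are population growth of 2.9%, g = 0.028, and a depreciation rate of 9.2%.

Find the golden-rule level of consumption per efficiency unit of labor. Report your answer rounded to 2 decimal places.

At the golden rule, f'(k) = n + g + δ, so α·k^(α−1) = n + g + δ and k_gold = (α/(n + g + δ))^(1/(1−α)).
k_gold = (0.5/0.149)^(1/0.5) = 3.3557^2 ≈ 11.2607
c_gold = f(k_gold) − (n + g + δ)·k_gold = 3.3557 − 0.149×11.2607 ≈ 1.6779

c_gold ≈ 1.68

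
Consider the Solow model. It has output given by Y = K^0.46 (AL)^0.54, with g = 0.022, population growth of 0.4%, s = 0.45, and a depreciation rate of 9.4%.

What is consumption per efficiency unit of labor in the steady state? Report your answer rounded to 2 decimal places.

Steady state requires s·f(k) = (n + g + δ)·k, i.e. s·k^α = (n + g + δ)·k.
Rearranging, k^(1−α) = s / (n + g + δ).
k^0.54 = 0.45 / (0.004 + 0.022 + 0.094) = 0.45 / 0.120 = 3.7500
k* = 3.7500^(1/0.54) ≈ 11.5617
y* = (k*)^α = 11.5617^0.46 ≈ 3.0831
c* = (1 − s)·y* = (1 − 0.45) × 3.0831 ≈ 1.6957

c* = 1.70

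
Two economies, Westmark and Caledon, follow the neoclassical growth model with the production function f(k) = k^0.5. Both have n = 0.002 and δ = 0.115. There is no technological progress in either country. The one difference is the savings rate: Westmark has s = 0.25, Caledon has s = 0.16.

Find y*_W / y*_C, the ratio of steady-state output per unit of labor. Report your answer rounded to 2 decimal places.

Steady-state y* = [s/(n + δ)]^(α/(1−α)), so the ratio is [ (s_W/(n + δ)_W) / (s_C/(n + δ)_C) ]^1.
s_W/(n + δ)_W = 0.25/0.117 = 2.1368; s_C/(n + δ)_C = 0.16/0.117 = 1.3675.
Ratio = (2.1368/1.3675)^1 = 1.5626^1 ≈ 1.5626

ratio ≈ 1.56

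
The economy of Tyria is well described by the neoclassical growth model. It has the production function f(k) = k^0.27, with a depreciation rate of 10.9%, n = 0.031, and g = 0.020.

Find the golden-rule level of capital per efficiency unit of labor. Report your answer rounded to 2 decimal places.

The golden rule sets f'(k) = n + g + δ, i.e. α·k^(α−1) = n + g + δ.
So k^(1−α) = α / (n + g + δ) = 0.27 / 0.160 = 1.6875.
k_gold = 1.6875^(1/0.73) ≈ 2.0478

k_gold ≈ 2.05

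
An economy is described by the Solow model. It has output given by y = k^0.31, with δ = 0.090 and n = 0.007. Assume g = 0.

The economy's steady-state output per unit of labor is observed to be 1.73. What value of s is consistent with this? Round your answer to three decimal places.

Steady state requires s·f(k) = (n + δ)·k, i.e. s·k^α = (n + δ)·k.
Since y* = [s/(n + δ)]^(α/(1−α)), we have s/(n + δ) = (y*)^((1−α)/α) = 1.73^2.2258 = 3.3872.
Therefore s = 3.3872 × (n + δ) = 3.3872 × 0.097 = 0.3286.

s ≈ 0.329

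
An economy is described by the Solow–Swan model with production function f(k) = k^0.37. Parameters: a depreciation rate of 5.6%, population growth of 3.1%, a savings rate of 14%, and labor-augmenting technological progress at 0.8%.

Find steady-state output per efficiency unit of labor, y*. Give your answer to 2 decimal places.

y* ≈ 1.26

At the steady state, Δk = 0, so s·k^α = (n + g + δ)·k.
Rearranging, k^(1−α) = s / (n + g + δ).
k^0.63 = 0.14 / (0.031 + 0.008 + 0.056) = 0.14 / 0.095 = 1.4737
k* = 1.4737^(1/0.63) ≈ 1.8506
y* = (k*)^α = 1.8506^0.37 ≈ 1.2558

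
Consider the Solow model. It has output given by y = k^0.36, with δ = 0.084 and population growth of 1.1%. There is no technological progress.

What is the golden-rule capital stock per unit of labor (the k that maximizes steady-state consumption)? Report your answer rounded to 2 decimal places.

The golden rule sets f'(k) = n + δ, i.e. α·k^(α−1) = n + δ.
So k^(1−α) = α / (n + δ) = 0.36 / 0.095 = 3.7895.
k_gold = 3.7895^(1/0.64) ≈ 8.0174

k_gold ≈ 8.02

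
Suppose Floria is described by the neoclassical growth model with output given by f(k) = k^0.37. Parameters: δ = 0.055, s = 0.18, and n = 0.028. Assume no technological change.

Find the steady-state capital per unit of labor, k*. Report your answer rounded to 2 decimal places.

In steady state, investment equals break-even investment: s·k^α = (n + δ)·k.
Rearranging, k^(1−α) = s / (n + δ).
k^0.63 = 0.18 / (0.028 + 0.055) = 0.18 / 0.083 = 2.1687
k* = 2.1687^(1/0.63) ≈ 3.4170

k* ≈ 3.42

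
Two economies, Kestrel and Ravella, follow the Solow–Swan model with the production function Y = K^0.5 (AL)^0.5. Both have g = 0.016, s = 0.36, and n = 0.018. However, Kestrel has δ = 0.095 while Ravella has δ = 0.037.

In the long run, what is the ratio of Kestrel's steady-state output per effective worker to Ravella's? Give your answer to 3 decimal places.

Steady-state y* = [s/(n + g + δ)]^(α/(1−α)), so the ratio is [ (s_K/(n + g + δ)_K) / (s_R/(n + g + δ)_R) ]^1.
s_K/(n + g + δ)_K = 0.36/0.129 = 2.7907; s_R/(n + g + δ)_R = 0.36/0.071 = 5.0704.
Ratio = (2.7907/5.0704)^1 = 0.5504^1 ≈ 0.5504

ratio ≈ 0.550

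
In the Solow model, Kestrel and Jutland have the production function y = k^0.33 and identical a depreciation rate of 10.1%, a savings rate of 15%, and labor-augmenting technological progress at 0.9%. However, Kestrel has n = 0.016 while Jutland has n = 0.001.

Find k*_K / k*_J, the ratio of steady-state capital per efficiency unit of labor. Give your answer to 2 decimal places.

Steady-state k* = [s/(n + g + δ)]^(1/(1−α)), so the ratio is [ (s_K/(n + g + δ)_K) / (s_J/(n + g + δ)_J) ]^1.4925.
s_K/(n + g + δ)_K = 0.15/0.126 = 1.1905; s_J/(n + g + δ)_J = 0.15/0.111 = 1.3514.
Ratio = (1.1905/1.3514)^1.4925 = 0.8809^1.4925 ≈ 0.8276

k*_K / k*_J ≈ 0.83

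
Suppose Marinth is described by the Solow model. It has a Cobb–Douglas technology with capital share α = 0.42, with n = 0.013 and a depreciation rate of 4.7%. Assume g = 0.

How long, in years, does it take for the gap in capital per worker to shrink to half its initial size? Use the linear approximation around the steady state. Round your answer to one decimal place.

t_½ ≈ 19.9 years

Near the steady state the convergence rate is λ = (1 − α)(n + δ).
λ = (1 − 0.42) × 0.060 = 0.58 × 0.060 = 0.0348
Half-life = ln 2 / λ = 0.6931 / 0.0348 ≈ 19.92 years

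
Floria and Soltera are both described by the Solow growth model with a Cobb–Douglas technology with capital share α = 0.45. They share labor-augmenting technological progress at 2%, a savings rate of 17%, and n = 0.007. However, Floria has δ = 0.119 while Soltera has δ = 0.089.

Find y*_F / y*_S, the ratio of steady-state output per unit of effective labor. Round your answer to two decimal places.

Steady-state y* = [s/(n + g + δ)]^(α/(1−α)), so the ratio is [ (s_F/(n + g + δ)_F) / (s_S/(n + g + δ)_S) ]^0.8182.
s_F/(n + g + δ)_F = 0.17/0.146 = 1.1644; s_S/(n + g + δ)_S = 0.17/0.116 = 1.4655.
Ratio = (1.1644/1.4655)^0.8182 = 0.7945^0.8182 ≈ 0.8284

ratio ≈ 0.83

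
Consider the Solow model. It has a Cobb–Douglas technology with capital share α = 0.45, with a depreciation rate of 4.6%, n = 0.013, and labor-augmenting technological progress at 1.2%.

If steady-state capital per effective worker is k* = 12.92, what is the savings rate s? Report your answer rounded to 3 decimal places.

s ≈ 0.290

Steady state requires s·f(k) = (n + g + δ)·k, i.e. s·k^α = (n + g + δ)·k.
So s / (n + g + δ) = (k*)^(1−α) = 12.92^0.55 = 4.0850.
Therefore s = 4.0850 × (n + g + δ) = 4.0850 × 0.071 = 0.2900.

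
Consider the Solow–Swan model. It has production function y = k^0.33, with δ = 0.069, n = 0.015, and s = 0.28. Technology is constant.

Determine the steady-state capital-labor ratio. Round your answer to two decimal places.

k* ≈ 6.03

At the steady state, Δk = 0, so s·k^α = (n + δ)·k.
Rearranging, k^(1−α) = s / (n + δ).
k^0.67 = 0.28 / (0.015 + 0.069) = 0.28 / 0.084 = 3.3333
k* = 3.3333^(1/0.67) ≈ 6.0313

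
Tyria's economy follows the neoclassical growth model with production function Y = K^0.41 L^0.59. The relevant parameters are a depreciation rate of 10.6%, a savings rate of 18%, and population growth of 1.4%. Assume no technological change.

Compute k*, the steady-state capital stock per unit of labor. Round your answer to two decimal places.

At the steady state, Δk = 0, so s·k^α = (n + δ)·k.
Rearranging, k^(1−α) = s / (n + δ).
k^0.59 = 0.18 / (0.014 + 0.106) = 0.18 / 0.120 = 1.5000
k* = 1.5000^(1/0.59) ≈ 1.9882

k* = 1.99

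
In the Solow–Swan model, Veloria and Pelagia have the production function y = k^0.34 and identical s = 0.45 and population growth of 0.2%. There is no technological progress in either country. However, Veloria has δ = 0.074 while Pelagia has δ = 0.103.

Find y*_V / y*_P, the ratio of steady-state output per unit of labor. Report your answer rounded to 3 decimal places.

Steady-state y* = [s/(n + δ)]^(α/(1−α)), so the ratio is [ (s_V/(n + δ)_V) / (s_P/(n + δ)_P) ]^0.5152.
s_V/(n + δ)_V = 0.45/0.076 = 5.9211; s_P/(n + δ)_P = 0.45/0.105 = 4.2857.
Ratio = (5.9211/4.2857)^0.5152 = 1.3816^0.5152 ≈ 1.1812

y*_V / y*_P ≈ 1.181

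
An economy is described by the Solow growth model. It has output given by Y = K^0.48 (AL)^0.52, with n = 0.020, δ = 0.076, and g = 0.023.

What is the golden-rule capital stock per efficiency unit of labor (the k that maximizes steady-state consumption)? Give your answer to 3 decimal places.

The golden rule sets f'(k) = n + g + δ, i.e. α·k^(α−1) = n + g + δ.
So k^(1−α) = α / (n + g + δ) = 0.48 / 0.119 = 4.0336.
k_gold = 4.0336^(1/0.52) ≈ 14.6148

k_gold ≈ 14.615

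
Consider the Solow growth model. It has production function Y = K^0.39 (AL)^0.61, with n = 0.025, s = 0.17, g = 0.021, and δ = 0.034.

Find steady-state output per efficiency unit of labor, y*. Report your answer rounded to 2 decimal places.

y* = 1.62

In steady state, investment equals break-even investment: s·k^α = (n + g + δ)·k.
Rearranging, k^(1−α) = s / (n + g + δ).
k^0.61 = 0.17 / (0.025 + 0.021 + 0.034) = 0.17 / 0.080 = 2.1250
k* = 2.1250^(1/0.61) ≈ 3.4408
y* = (k*)^α = 3.4408^0.39 ≈ 1.6192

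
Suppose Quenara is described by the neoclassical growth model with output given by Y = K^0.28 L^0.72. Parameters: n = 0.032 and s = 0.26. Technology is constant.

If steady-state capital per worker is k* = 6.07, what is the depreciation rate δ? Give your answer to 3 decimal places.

At the steady state, Δk = 0, so s·k^α = (n + δ)·k.
So s / (n + δ) = (k*)^(1−α) = 6.07^0.72 = 3.6635.
Therefore n + δ = s / 3.6635 = 0.26 / 3.6635 = 0.0710, so δ = 0.0710 − 0.032 = 0.0390.

δ ≈ 0.039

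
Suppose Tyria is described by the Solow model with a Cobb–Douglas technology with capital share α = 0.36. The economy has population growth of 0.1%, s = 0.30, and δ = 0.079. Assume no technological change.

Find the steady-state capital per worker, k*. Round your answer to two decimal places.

k* = 7.89

In steady state, investment equals break-even investment: s·k^α = (n + δ)·k.
Dividing both sides by k: k^(1−α) = s / (n + δ).
k^0.64 = 0.30 / (0.001 + 0.079) = 0.30 / 0.080 = 3.7500
k* = 3.7500^(1/0.64) ≈ 7.8872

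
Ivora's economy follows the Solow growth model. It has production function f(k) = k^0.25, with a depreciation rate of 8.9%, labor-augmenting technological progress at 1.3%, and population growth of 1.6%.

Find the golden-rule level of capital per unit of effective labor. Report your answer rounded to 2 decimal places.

k_gold ≈ 2.72

The golden rule sets f'(k) = n + g + δ, i.e. α·k^(α−1) = n + g + δ.
So k^(1−α) = α / (n + g + δ) = 0.25 / 0.118 = 2.1186.
k_gold = 2.1186^(1/0.75) ≈ 2.7210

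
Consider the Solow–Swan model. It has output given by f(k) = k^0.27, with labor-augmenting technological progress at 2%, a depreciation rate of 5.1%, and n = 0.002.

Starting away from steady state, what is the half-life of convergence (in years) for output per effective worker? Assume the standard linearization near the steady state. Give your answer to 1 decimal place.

Near the steady state the convergence rate is λ = (1 − α)(n + g + δ).
λ = (1 − 0.27) × 0.073 = 0.73 × 0.073 = 0.05329
Half-life = ln 2 / λ = 0.6931 / 0.05329 ≈ 13.01 years

about 13.0 years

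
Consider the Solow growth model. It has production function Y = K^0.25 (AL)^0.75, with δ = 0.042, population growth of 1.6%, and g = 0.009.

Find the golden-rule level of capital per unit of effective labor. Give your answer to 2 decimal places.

k_gold ≈ 5.79

The golden rule sets f'(k) = n + g + δ, i.e. α·k^(α−1) = n + g + δ.
So k^(1−α) = α / (n + g + δ) = 0.25 / 0.067 = 3.7313.
k_gold = 3.7313^(1/0.75) ≈ 5.7874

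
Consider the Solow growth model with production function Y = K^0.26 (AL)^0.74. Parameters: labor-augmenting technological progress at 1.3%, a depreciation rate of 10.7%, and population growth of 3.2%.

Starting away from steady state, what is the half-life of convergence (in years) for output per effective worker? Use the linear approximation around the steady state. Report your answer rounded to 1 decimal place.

Near the steady state the convergence rate is λ = (1 − α)(n + g + δ).
λ = (1 − 0.26) × 0.152 = 0.74 × 0.152 = 0.11248
Half-life = ln 2 / λ = 0.6931 / 0.11248 ≈ 6.16 years

half-life ≈ 6.2 years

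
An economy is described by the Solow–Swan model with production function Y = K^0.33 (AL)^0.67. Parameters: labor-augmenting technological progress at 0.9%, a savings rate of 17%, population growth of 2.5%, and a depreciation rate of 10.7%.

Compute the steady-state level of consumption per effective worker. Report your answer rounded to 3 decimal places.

At the steady state, Δk = 0, so s·k^α = (n + g + δ)·k.
Rearranging, k^(1−α) = s / (n + g + δ).
k^0.67 = 0.17 / (0.025 + 0.009 + 0.107) = 0.17 / 0.141 = 1.2057
k* = 1.2057^(1/0.67) ≈ 1.3221
y* = (k*)^α = 1.3221^0.33 ≈ 1.0965
c* = (1 − s)·y* = (1 − 0.17) × 1.0965 ≈ 0.9101

c* ≈ 0.910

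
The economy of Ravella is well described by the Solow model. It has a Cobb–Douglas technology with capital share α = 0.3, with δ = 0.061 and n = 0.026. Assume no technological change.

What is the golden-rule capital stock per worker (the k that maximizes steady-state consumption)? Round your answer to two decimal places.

k_gold ≈ 5.86

The golden rule sets f'(k) = n + δ, i.e. α·k^(α−1) = n + δ.
So k^(1−α) = α / (n + δ) = 0.3 / 0.087 = 3.4483.
k_gold = 3.4483^(1/0.7) ≈ 5.8615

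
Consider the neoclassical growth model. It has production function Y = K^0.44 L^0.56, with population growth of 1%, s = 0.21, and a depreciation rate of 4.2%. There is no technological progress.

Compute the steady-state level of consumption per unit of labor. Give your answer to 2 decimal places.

c* = 2.37

Steady state requires s·f(k) = (n + δ)·k, i.e. s·k^α = (n + δ)·k.
Dividing both sides by k: k^(1−α) = s / (n + δ).
k^0.56 = 0.21 / (0.010 + 0.042) = 0.21 / 0.052 = 4.0385
k* = 4.0385^(1/0.56) ≈ 12.0931
y* = (k*)^α = 12.0931^0.44 ≈ 2.9944
c* = (1 − s)·y* = (1 − 0.21) × 2.9944 ≈ 2.3656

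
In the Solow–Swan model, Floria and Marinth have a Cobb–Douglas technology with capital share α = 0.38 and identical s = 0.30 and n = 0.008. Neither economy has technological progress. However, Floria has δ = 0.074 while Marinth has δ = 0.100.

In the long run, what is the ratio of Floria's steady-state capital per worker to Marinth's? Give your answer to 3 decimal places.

k*_F / k*_M ≈ 1.559

Steady-state k* = [s/(n + δ)]^(1/(1−α)), so the ratio is [ (s_F/(n + δ)_F) / (s_M/(n + δ)_M) ]^1.6129.
s_F/(n + δ)_F = 0.30/0.082 = 3.6585; s_M/(n + δ)_M = 0.30/0.108 = 2.7778.
Ratio = (3.6585/2.7778)^1.6129 = 1.3170^1.6129 ≈ 1.5591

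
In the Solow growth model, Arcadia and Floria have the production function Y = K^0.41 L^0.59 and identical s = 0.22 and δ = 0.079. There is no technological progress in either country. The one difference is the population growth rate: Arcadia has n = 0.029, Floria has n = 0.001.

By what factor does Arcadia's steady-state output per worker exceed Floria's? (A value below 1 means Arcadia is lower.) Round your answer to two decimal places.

Steady-state y* = [s/(n + δ)]^(α/(1−α)), so the ratio is [ (s_A/(n + δ)_A) / (s_F/(n + δ)_F) ]^0.6949.
s_A/(n + δ)_A = 0.22/0.108 = 2.0370; s_F/(n + δ)_F = 0.22/0.080 = 2.7500.
Ratio = (2.0370/2.7500)^0.6949 = 0.7407^0.6949 ≈ 0.8117

ratio ≈ 0.81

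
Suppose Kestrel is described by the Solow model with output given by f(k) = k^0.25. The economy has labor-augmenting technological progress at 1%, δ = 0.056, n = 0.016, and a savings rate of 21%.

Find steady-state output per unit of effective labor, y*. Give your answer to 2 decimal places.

y* ≈ 1.37

Steady state requires s·f(k) = (n + g + δ)·k, i.e. s·k^α = (n + g + δ)·k.
Rearranging, k^(1−α) = s / (n + g + δ).
k^0.75 = 0.21 / (0.016 + 0.010 + 0.056) = 0.21 / 0.082 = 2.5610
k* = 2.5610^(1/0.75) ≈ 3.5039
y* = (k*)^α = 3.5039^0.25 ≈ 1.3682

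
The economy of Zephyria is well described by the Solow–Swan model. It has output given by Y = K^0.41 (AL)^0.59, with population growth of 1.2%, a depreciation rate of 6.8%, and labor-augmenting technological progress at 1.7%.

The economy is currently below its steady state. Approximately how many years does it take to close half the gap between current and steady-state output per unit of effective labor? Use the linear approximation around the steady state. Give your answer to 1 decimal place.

Near the steady state the convergence rate is λ = (1 − α)(n + g + δ).
λ = (1 − 0.41) × 0.097 = 0.59 × 0.097 = 0.05723
Half-life = ln 2 / λ = 0.6931 / 0.05723 ≈ 12.11 years

about 12.1 years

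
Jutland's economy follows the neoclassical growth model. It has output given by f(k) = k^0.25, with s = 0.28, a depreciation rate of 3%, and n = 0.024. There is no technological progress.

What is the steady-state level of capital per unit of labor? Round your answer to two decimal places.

k* = 8.97

Steady state requires s·f(k) = (n + δ)·k, i.e. s·k^α = (n + δ)·k.
Dividing both sides by k: k^(1−α) = s / (n + δ).
k^0.75 = 0.28 / (0.024 + 0.030) = 0.28 / 0.054 = 5.1852
k* = 5.1852^(1/0.75) ≈ 8.9747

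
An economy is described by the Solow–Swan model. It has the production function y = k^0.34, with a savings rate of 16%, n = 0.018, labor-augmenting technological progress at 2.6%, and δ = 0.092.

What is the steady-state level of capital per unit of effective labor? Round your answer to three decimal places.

k* ≈ 1.279

At the steady state, Δk = 0, so s·k^α = (n + g + δ)·k.
Dividing both sides by k: k^(1−α) = s / (n + g + δ).
k^0.66 = 0.16 / (0.018 + 0.026 + 0.092) = 0.16 / 0.136 = 1.1765
k* = 1.1765^(1/0.66) ≈ 1.2793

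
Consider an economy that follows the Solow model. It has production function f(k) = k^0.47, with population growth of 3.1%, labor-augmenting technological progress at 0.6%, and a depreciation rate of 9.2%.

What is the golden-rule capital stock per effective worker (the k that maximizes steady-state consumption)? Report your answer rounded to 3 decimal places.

k_gold ≈ 11.467

The golden rule sets f'(k) = n + g + δ, i.e. α·k^(α−1) = n + g + δ.
So k^(1−α) = α / (n + g + δ) = 0.47 / 0.129 = 3.6434.
k_gold = 3.6434^(1/0.53) ≈ 11.4669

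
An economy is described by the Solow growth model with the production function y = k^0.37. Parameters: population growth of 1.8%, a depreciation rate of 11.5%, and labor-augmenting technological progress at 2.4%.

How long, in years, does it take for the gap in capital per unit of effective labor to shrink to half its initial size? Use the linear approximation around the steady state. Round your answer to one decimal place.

half-life ≈ 7.0 years

Near the steady state the convergence rate is λ = (1 − α)(n + g + δ).
λ = (1 − 0.37) × 0.157 = 0.63 × 0.157 = 0.09891
Half-life = ln 2 / λ = 0.6931 / 0.09891 ≈ 7.01 years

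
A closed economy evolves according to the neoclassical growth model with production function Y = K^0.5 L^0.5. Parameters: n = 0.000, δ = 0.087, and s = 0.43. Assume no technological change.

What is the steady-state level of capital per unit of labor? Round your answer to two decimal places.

k* = 24.43

In steady state, investment equals break-even investment: s·k^α = (n + δ)·k.
Rearranging, k^(1−α) = s / (n + δ).
k^0.5 = 0.43 / (0.000 + 0.087) = 0.43 / 0.087 = 4.9425
k* = 4.9425^(1/0.5) ≈ 24.4283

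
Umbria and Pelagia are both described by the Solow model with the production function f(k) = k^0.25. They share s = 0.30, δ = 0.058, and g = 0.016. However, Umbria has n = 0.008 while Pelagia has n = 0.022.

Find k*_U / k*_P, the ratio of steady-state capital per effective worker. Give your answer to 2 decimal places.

k*_U / k*_P ≈ 1.23

Steady-state k* = [s/(n + g + δ)]^(1/(1−α)), so the ratio is [ (s_U/(n + g + δ)_U) / (s_P/(n + g + δ)_P) ]^1.3333.
s_U/(n + g + δ)_U = 0.30/0.082 = 3.6585; s_P/(n + g + δ)_P = 0.30/0.096 = 3.1250.
Ratio = (3.6585/3.1250)^1.3333 = 1.1707^1.3333 ≈ 1.2338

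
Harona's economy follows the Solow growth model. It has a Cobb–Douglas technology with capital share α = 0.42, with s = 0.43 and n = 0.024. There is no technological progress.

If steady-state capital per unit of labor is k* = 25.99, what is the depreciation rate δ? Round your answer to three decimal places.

At the steady state, Δk = 0, so s·k^α = (n + δ)·k.
So s / (n + δ) = (k*)^(1−α) = 25.99^0.58 = 6.6159.
Therefore n + δ = s / 6.6159 = 0.43 / 6.6159 = 0.0650, so δ = 0.0650 − 0.024 = 0.0410.

δ ≈ 0.041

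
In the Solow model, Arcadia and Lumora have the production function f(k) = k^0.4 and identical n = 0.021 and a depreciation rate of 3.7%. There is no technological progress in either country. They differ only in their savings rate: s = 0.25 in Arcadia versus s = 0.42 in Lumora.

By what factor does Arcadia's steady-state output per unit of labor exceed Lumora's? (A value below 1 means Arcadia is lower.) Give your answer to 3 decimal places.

ratio ≈ 0.708

Steady-state y* = [s/(n + δ)]^(α/(1−α)), so the ratio is [ (s_A/(n + δ)_A) / (s_L/(n + δ)_L) ]^0.6667.
s_A/(n + δ)_A = 0.25/0.058 = 4.3103; s_L/(n + δ)_L = 0.42/0.058 = 7.2414.
Ratio = (4.3103/7.2414)^0.6667 = 0.5952^0.6667 ≈ 0.7076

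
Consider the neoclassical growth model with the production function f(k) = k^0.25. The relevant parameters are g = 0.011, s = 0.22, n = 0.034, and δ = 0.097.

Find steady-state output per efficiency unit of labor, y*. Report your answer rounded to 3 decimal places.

y* ≈ 1.157

In steady state, investment equals break-even investment: s·k^α = (n + g + δ)·k.
Rearranging, k^(1−α) = s / (n + g + δ).
k^0.75 = 0.22 / (0.034 + 0.011 + 0.097) = 0.22 / 0.142 = 1.5493
k* = 1.5493^(1/0.75) ≈ 1.7927
y* = (k*)^α = 1.7927^0.25 ≈ 1.1571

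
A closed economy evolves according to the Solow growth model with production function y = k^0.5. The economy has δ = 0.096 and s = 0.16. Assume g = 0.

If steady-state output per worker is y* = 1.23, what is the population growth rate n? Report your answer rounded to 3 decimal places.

In steady state, investment equals break-even investment: s·k^α = (n + δ)·k.
Since y* = [s/(n + δ)]^(α/(1−α)), we have s/(n + δ) = (y*)^((1−α)/α) = 1.23^1 = 1.2300.
Therefore n + δ = s / 1.2300 = 0.16 / 1.2300 = 0.1301, so n = 0.1301 − 0.096 = 0.0341.

n ≈ 0.034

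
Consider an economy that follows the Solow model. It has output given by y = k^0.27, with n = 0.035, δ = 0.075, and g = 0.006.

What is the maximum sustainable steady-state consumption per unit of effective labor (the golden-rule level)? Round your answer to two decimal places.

c_gold ≈ 1.00

At the golden rule, f'(k) = n + g + δ, so α·k^(α−1) = n + g + δ and k_gold = (α/(n + g + δ))^(1/(1−α)).
k_gold = (0.27/0.116)^(1/0.73) = 2.3276^1.3699 ≈ 3.1815
c_gold = f(k_gold) − (n + g + δ)·k_gold = 1.3668 − 0.116×3.1815 ≈ 0.9977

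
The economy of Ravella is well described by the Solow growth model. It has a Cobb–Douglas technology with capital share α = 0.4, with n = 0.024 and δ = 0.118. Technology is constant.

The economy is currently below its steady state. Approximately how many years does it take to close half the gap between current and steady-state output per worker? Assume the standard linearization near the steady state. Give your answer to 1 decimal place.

t_½ ≈ 8.1 years

Near the steady state the convergence rate is λ = (1 − α)(n + δ).
λ = (1 − 0.4) × 0.142 = 0.6 × 0.142 = 0.0852
Half-life = ln 2 / λ = 0.6931 / 0.0852 ≈ 8.13 years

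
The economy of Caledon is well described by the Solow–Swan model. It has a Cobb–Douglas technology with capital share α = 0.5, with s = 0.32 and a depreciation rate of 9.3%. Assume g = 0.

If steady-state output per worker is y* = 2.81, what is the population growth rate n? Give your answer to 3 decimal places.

n ≈ 0.021

In steady state, investment equals break-even investment: s·k^α = (n + δ)·k.
Since y* = [s/(n + δ)]^(α/(1−α)), we have s/(n + δ) = (y*)^((1−α)/α) = 2.81^1 = 2.8100.
Therefore n + δ = s / 2.8100 = 0.32 / 2.8100 = 0.1139, so n = 0.1139 − 0.093 = 0.0209.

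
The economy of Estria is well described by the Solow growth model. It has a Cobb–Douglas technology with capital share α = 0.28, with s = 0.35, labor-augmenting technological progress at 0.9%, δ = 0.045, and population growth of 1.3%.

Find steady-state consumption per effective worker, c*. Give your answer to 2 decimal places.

Steady state requires s·f(k) = (n + g + δ)·k, i.e. s·k^α = (n + g + δ)·k.
Rearranging, k^(1−α) = s / (n + g + δ).
k^0.72 = 0.35 / (0.013 + 0.009 + 0.045) = 0.35 / 0.067 = 5.2239
k* = 5.2239^(1/0.72) ≈ 9.9361
y* = (k*)^α = 9.9361^0.28 ≈ 1.9020
c* = (1 − s)·y* = (1 − 0.35) × 1.9020 ≈ 1.2363

c* ≈ 1.24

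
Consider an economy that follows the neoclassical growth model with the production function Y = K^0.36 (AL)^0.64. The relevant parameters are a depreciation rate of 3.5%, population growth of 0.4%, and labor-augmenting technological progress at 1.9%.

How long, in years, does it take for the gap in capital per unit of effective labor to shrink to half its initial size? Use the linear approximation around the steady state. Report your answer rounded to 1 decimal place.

half-life ≈ 18.7 years

Near the steady state the convergence rate is λ = (1 − α)(n + g + δ).
λ = (1 − 0.36) × 0.058 = 0.64 × 0.058 = 0.03712
Half-life = ln 2 / λ = 0.6931 / 0.03712 ≈ 18.67 years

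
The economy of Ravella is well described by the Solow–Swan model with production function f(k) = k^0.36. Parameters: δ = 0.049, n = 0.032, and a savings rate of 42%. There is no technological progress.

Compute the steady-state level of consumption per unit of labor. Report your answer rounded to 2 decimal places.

c* ≈ 1.46

In steady state, investment equals break-even investment: s·k^α = (n + δ)·k.
Dividing both sides by k: k^(1−α) = s / (n + δ).
k^0.64 = 0.42 / (0.032 + 0.049) = 0.42 / 0.081 = 5.1852
k* = 5.1852^(1/0.64) ≈ 13.0864
y* = (k*)^α = 13.0864^0.36 ≈ 2.5238
c* = (1 − s)·y* = (1 − 0.42) × 2.5238 ≈ 1.4638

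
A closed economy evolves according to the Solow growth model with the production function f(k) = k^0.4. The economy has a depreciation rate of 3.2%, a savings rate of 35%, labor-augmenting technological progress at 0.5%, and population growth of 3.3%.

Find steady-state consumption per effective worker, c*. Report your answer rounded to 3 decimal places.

Steady state requires s·f(k) = (n + g + δ)·k, i.e. s·k^α = (n + g + δ)·k.
Rearranging, k^(1−α) = s / (n + g + δ).
k^0.6 = 0.35 / (0.033 + 0.005 + 0.032) = 0.35 / 0.070 = 5.0000
k* = 5.0000^(1/0.6) ≈ 14.6201
y* = (k*)^α = 14.6201^0.4 ≈ 2.9240
c* = (1 − s)·y* = (1 − 0.35) × 2.9240 ≈ 1.9006

c* = 1.901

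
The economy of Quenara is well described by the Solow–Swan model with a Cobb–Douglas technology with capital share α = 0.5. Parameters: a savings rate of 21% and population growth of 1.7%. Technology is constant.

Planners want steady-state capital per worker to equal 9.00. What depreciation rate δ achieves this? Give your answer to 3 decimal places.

In steady state, investment equals break-even investment: s·k^α = (n + δ)·k.
So s / (n + δ) = (k*)^(1−α) = 9.00^0.5 = 3.0000.
Therefore n + δ = s / 3.0000 = 0.21 / 3.0000 = 0.0700, so δ = 0.0700 − 0.017 = 0.0530.

δ ≈ 0.053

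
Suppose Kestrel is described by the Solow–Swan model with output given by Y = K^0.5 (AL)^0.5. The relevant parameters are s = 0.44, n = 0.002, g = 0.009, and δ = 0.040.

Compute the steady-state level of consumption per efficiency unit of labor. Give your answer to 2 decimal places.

c* = 4.83

Steady state requires s·f(k) = (n + g + δ)·k, i.e. s·k^α = (n + g + δ)·k.
Rearranging, k^(1−α) = s / (n + g + δ).
k^0.5 = 0.44 / (0.002 + 0.009 + 0.040) = 0.44 / 0.051 = 8.6275
k* = 8.6275^(1/0.5) ≈ 74.4338
y* = (k*)^α = 74.4338^0.5 ≈ 8.6275
c* = (1 − s)·y* = (1 − 0.44) × 8.6275 ≈ 4.8314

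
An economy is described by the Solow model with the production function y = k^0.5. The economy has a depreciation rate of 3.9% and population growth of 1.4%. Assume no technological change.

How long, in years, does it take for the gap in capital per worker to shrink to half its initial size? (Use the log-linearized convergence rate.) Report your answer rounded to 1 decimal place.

half-life ≈ 26.2 years

Near the steady state the convergence rate is λ = (1 − α)(n + δ).
λ = (1 − 0.5) × 0.053 = 0.5 × 0.053 = 0.0265
Half-life = ln 2 / λ = 0.6931 / 0.0265 ≈ 26.15 years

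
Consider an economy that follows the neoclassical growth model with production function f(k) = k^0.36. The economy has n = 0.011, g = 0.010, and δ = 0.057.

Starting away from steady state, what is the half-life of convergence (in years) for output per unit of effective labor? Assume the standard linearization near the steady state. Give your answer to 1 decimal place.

t_½ ≈ 13.9 years

Near the steady state the convergence rate is λ = (1 − α)(n + g + δ).
λ = (1 − 0.36) × 0.078 = 0.64 × 0.078 = 0.04992
Half-life = ln 2 / λ = 0.6931 / 0.04992 ≈ 13.88 years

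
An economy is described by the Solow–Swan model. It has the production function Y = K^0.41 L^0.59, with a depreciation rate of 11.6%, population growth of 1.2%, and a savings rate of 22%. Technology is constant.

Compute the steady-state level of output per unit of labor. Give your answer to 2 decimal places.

At the steady state, Δk = 0, so s·k^α = (n + δ)·k.
Dividing both sides by k: k^(1−α) = s / (n + δ).
k^0.59 = 0.22 / (0.012 + 0.116) = 0.22 / 0.128 = 1.7188
k* = 1.7188^(1/0.59) ≈ 2.5043
y* = (k*)^α = 2.5043^0.41 ≈ 1.4570

y* = 1.46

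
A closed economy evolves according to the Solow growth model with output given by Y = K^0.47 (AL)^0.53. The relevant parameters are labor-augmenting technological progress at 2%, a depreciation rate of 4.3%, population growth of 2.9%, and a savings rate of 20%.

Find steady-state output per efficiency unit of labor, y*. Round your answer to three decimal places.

y* = 1.991

Steady state requires s·f(k) = (n + g + δ)·k, i.e. s·k^α = (n + g + δ)·k.
Rearranging, k^(1−α) = s / (n + g + δ).
k^0.53 = 0.20 / (0.029 + 0.020 + 0.043) = 0.20 / 0.092 = 2.1739
k* = 2.1739^(1/0.53) ≈ 4.3281
y* = (k*)^α = 4.3281^0.47 ≈ 1.9909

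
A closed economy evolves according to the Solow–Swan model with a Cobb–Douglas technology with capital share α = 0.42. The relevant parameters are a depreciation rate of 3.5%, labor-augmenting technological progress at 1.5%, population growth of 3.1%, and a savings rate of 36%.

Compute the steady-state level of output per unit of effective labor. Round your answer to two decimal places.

y* = 2.95

At the steady state, Δk = 0, so s·k^α = (n + g + δ)·k.
Dividing both sides by k: k^(1−α) = s / (n + g + δ).
k^0.58 = 0.36 / (0.031 + 0.015 + 0.035) = 0.36 / 0.081 = 4.4444
k* = 4.4444^(1/0.58) ≈ 13.0894
y* = (k*)^α = 13.0894^0.42 ≈ 2.9451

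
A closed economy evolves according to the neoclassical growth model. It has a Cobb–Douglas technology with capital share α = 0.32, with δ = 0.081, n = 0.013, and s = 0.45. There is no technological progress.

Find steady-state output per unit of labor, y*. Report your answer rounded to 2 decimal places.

y* ≈ 2.09

At the steady state, Δk = 0, so s·k^α = (n + δ)·k.
Rearranging, k^(1−α) = s / (n + δ).
k^0.68 = 0.45 / (0.013 + 0.081) = 0.45 / 0.094 = 4.7872
k* = 4.7872^(1/0.68) ≈ 10.0028
y* = (k*)^α = 10.0028^0.32 ≈ 2.0895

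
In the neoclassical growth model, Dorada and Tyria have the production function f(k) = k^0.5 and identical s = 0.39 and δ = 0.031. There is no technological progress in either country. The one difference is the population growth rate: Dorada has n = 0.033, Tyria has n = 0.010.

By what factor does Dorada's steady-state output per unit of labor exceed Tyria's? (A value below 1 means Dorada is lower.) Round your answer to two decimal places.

y*_D / y*_T ≈ 0.64

Steady-state y* = [s/(n + δ)]^(α/(1−α)), so the ratio is [ (s_D/(n + δ)_D) / (s_T/(n + δ)_T) ]^1.
s_D/(n + δ)_D = 0.39/0.064 = 6.0938; s_T/(n + δ)_T = 0.39/0.041 = 9.5122.
Ratio = (6.0938/9.5122)^1 = 0.6406^1 ≈ 0.6406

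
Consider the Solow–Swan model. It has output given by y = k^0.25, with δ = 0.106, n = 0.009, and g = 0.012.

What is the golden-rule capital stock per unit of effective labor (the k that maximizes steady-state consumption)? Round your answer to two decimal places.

The golden rule sets f'(k) = n + g + δ, i.e. α·k^(α−1) = n + g + δ.
So k^(1−α) = α / (n + g + δ) = 0.25 / 0.127 = 1.9685.
k_gold = 1.9685^(1/0.75) ≈ 2.4671

k_gold ≈ 2.47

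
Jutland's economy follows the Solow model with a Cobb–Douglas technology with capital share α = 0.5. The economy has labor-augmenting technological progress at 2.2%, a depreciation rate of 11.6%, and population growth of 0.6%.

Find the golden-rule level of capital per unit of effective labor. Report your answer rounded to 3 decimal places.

The golden rule sets f'(k) = n + g + δ, i.e. α·k^(α−1) = n + g + δ.
So k^(1−α) = α / (n + g + δ) = 0.5 / 0.144 = 3.4722.
k_gold = 3.4722^(1/0.5) ≈ 12.0562

k_gold ≈ 12.056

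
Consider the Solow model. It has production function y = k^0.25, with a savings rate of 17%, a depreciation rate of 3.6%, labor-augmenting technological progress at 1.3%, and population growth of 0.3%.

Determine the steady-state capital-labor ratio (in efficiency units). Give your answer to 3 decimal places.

k* = 4.852

In steady state, investment equals break-even investment: s·k^α = (n + g + δ)·k.
Dividing both sides by k: k^(1−α) = s / (n + g + δ).
k^0.75 = 0.17 / (0.003 + 0.013 + 0.036) = 0.17 / 0.052 = 3.2692
k* = 3.2692^(1/0.75) ≈ 4.8520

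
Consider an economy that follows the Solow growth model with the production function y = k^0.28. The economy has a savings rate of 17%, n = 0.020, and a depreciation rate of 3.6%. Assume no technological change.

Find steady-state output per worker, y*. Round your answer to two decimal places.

In steady state, investment equals break-even investment: s·k^α = (n + δ)·k.
Rearranging, k^(1−α) = s / (n + δ).
k^0.72 = 0.17 / (0.020 + 0.036) = 0.17 / 0.056 = 3.0357
k* = 3.0357^(1/0.72) ≈ 4.6752
y* = (k*)^α = 4.6752^0.28 ≈ 1.5401

y* ≈ 1.54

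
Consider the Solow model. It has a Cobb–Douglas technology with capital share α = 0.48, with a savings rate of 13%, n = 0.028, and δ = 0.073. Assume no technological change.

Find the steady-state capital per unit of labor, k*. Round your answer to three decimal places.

k* = 1.625

In steady state, investment equals break-even investment: s·k^α = (n + δ)·k.
Rearranging, k^(1−α) = s / (n + δ).
k^0.52 = 0.13 / (0.028 + 0.073) = 0.13 / 0.101 = 1.2871
k* = 1.2871^(1/0.52) ≈ 1.6248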